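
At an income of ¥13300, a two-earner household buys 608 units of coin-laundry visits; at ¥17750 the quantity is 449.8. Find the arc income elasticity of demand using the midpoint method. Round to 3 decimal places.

ΔQ = 449.8 − 608 = -158.2; midpoint Q̄ = (608 + 449.8)/2 = 528.9.
ΔI = 17750 − 13300 = 4450; midpoint Ī = (13300 + 17750)/2 = 15525.
η = (ΔQ/Q̄) ÷ (ΔI/Ī) = (-158.2/528.9) ÷ (4450/15525) = -1.044.

-1.044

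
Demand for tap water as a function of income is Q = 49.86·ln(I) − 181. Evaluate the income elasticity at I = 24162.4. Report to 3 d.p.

0.155

At I = 24162.4: Q = 322.215.
dQ/dI = 49.86/I = 0.00206354 at this income.
η = (dQ/dI)·(I/Q) = 0.00206354 × (24162.4/322.215) = 0.155.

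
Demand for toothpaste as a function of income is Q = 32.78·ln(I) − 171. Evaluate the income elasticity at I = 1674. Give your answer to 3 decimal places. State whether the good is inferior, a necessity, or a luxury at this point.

At I = 1674: Q = 72.325.
dQ/dI = 32.78/I = 0.0195818 at this income.
η = (dQ/dI)·(I/Q) = 0.0195818 × (1674/72.325) = 0.453.
Since 0 < η < 1, the good is a necessity.

0.453 (necessity)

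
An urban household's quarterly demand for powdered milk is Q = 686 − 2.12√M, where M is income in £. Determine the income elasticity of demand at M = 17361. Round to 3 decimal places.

-0.343

At M = 17361: Q = 406.666.
dQ/dM = -2.12/(2√M) = -0.00804486 at this income.
η = (dQ/dM)·(M/Q) = -0.00804486 × (17361/406.666) = -0.343.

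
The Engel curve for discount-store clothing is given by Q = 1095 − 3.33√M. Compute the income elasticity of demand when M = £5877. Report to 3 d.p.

-0.152

At M = 5877: Q = 839.717.
dQ/dM = -3.33/(2√M) = -0.0217188 at this income.
η = (dQ/dM)·(M/Q) = -0.0217188 × (5877/839.717) = -0.152.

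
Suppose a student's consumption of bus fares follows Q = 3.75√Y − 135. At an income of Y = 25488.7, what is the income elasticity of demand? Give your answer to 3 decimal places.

At Y = 25488.7: Q = 463.694.
dQ/dY = 3.75/(2√Y) = 0.0117443 at this income.
η = (dQ/dY)·(Y/Q) = 0.0117443 × (25488.7/463.694) = 0.646.

0.646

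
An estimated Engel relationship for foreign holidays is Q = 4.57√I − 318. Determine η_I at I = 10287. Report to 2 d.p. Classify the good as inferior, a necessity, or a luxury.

At I = 10287: Q = 145.512.
dQ/dI = 4.57/(2√I) = 0.022529 at this income.
η = (dQ/dI)·(I/Q) = 0.022529 × (10287/145.512) = 1.59.
Since η > 1, the good is a luxury.

1.59 (luxury)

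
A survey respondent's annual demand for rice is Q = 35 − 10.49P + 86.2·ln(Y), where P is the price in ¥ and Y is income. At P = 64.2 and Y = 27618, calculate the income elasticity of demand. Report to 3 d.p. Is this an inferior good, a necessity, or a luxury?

0.355 (necessity)

At P = 64.2, Y = 27618: Q = 243.042.
Holding P constant, ∂Q/∂Y = 86.2/Y = 0.00312115.
η_Y = (∂Q/∂Y)·(Y/Q) = 0.00312115 × (27618/243.042) = 0.355.
Since 0 < η < 1, this is a necessity.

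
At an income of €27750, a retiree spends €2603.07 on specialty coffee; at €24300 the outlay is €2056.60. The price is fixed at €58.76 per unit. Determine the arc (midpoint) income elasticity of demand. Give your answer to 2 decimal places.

With a constant price, Q₁ = 2603.07/58.76 = 44.300 and Q₂ = 2056.60/58.76 = 35.000 (equivalently, work directly with expenditure since P cancels).
Midpoint %ΔQ = (2056.60 − 2603.07)/2329.84 = -0.23455; midpoint %ΔI = (24300 − 27750)/26025 = -0.13256.
η = -0.23455 / -0.13256 = 1.77.

1.77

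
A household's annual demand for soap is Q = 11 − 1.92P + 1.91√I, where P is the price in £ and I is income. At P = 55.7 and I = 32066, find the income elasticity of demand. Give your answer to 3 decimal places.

0.695

At P = 55.7, I = 32066: Q = 246.079.
Holding P constant, ∂Q/∂I = 1.91/(2√I) = 0.00533312.
η_I = (∂Q/∂I)·(I/Q) = 0.00533312 × (32066/246.079) = 0.695.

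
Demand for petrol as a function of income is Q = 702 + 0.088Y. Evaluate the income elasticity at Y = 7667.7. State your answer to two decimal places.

At Y = 7667.7: Q = 1376.758.
dQ/dY = 0.088.
η = (dQ/dY)·(Y/Q) = 0.088 × (7667.7/1376.758) = 0.49.

0.49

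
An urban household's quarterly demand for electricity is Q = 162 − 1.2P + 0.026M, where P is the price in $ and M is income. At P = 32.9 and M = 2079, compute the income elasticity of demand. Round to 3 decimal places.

At P = 32.9, M = 2079: Q = 176.574.
Holding P constant, ∂Q/∂M = 0.026.
η_M = (∂Q/∂M)·(M/Q) = 0.026 × (2079/176.574) = 0.306.

0.306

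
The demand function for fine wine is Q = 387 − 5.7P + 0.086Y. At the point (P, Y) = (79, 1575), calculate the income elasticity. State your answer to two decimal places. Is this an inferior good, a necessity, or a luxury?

1.88 (luxury)

At P = 79, Y = 1575: Q = 72.150.
Holding P constant, ∂Q/∂Y = 0.086.
η_Y = (∂Q/∂Y)·(Y/Q) = 0.086 × (1575/72.150) = 1.88.
Since η > 1, this is a luxury.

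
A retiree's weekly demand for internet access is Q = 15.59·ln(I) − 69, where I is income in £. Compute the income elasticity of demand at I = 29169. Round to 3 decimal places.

At I = 29169: Q = 91.279.
dQ/dI = 15.59/I = 0.000534472 at this income.
η = (dQ/dI)·(I/Q) = 0.000534472 × (29169/91.279) = 0.171.

0.171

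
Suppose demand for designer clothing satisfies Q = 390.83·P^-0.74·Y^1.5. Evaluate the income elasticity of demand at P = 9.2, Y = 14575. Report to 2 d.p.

1.50

For a multiplicative demand Q = A·P^α·Y^β, the income elasticity is β everywhere.
Here β = 1.5, so η = 1.50.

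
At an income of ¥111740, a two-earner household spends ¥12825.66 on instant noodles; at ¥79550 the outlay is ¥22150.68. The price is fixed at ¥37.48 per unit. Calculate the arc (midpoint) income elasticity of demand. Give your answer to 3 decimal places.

With a constant price, Q₁ = 12825.66/37.48 = 342.200 and Q₂ = 22150.68/37.48 = 591.000 (equivalently, work directly with expenditure since P cancels).
Midpoint %ΔQ = (22150.68 − 12825.66)/17488.17 = 0.53322; midpoint %ΔI = (79550 − 111740)/95645 = -0.33656.
η = 0.53322 / -0.33656 = -1.584.

-1.584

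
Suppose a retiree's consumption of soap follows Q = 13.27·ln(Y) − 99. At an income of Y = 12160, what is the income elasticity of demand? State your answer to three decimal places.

At Y = 12160: Q = 25.816.
dQ/dY = 13.27/Y = 0.00109128 at this income.
η = (dQ/dY)·(Y/Q) = 0.00109128 × (12160/25.816) = 0.514.

0.514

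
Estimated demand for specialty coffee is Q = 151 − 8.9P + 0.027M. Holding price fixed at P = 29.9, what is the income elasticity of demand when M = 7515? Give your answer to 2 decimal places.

At P = 29.9, M = 7515: Q = 87.795.
Holding P constant, ∂Q/∂M = 0.027.
η_M = (∂Q/∂M)·(M/Q) = 0.027 × (7515/87.795) = 2.31.

2.31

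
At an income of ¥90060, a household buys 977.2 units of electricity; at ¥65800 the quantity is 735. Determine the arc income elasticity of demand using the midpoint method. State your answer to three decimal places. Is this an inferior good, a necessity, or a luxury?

ΔQ = 735 − 977.2 = -242.2; midpoint Q̄ = (977.2 + 735)/2 = 856.1.
ΔI = 65800 − 90060 = -24260; midpoint Ī = (90060 + 65800)/2 = 77930.
η = (ΔQ/Q̄) ÷ (ΔI/Ī) = (-242.2/856.1) ÷ (-24260/77930) = 0.909.
0 < η < 1 ⇒ necessity.

0.909 (necessity)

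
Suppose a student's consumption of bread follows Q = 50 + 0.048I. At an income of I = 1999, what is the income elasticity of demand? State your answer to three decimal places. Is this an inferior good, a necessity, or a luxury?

At I = 1999: Q = 145.952.
dQ/dI = 0.048.
η = (dQ/dI)·(I/Q) = 0.048 × (1999/145.952) = 0.657.
Since 0 < η < 1, the good is a necessity.

0.657 (necessity)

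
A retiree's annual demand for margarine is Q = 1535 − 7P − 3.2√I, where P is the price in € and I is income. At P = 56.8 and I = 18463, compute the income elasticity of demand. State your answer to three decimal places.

-0.309

At P = 56.8, I = 18463: Q = 702.588.
Holding P constant, ∂Q/∂I = -3.2/(2√I) = -0.0117752.
η_I = (∂Q/∂I)·(I/Q) = -0.0117752 × (18463/702.588) = -0.309.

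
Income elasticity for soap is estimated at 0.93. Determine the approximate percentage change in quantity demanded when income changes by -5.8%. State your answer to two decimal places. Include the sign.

%ΔQ ≈ η × %ΔI = 0.93 × (-5.8%) = -5.39%.

-5.39%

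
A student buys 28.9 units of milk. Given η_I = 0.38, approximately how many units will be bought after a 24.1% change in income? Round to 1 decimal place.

31.5

%ΔQ ≈ η × %ΔI = 0.38 × 24.1% = 9.158%.
New Q ≈ 28.9 × (1 + 0.09158) = 31.5.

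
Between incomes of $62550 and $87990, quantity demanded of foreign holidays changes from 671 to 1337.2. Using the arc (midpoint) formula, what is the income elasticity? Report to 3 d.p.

ΔQ = 1337.2 − 671 = 666.2; midpoint Q̄ = (671 + 1337.2)/2 = 1004.1.
ΔI = 87990 − 62550 = 25440; midpoint Ī = (62550 + 87990)/2 = 75270.
η = (ΔQ/Q̄) ÷ (ΔI/Ī) = (666.2/1004.1) ÷ (25440/75270) = 1.963.

1.963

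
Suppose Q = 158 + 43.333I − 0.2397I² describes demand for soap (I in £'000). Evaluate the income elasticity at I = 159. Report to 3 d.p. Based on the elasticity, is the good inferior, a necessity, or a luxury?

At I = 159: Q = 988.0913.
dQ/dI = 43.333 − 0.4794I = -32.89160.
η = (dQ/dI)·(I/Q) = -32.89160 × (159/988.0913) = -5.293.
η < 0 ⇒ inferior good.

-5.293 (inferior good)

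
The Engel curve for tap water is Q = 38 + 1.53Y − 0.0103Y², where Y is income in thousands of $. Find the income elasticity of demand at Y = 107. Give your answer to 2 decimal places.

At Y = 107: Q = 83.7853.
dQ/dY = 1.53 − 0.0206Y = -0.67420.
η = (dQ/dY)·(Y/Q) = -0.67420 × (107/83.7853) = -0.86.

-0.86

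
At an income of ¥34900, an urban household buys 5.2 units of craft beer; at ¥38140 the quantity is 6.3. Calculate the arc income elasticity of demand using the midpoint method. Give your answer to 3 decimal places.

2.156

ΔQ = 6.3 − 5.2 = 1.1; midpoint Q̄ = (5.2 + 6.3)/2 = 5.75.
ΔI = 38140 − 34900 = 3240; midpoint Ī = (34900 + 38140)/2 = 36520.
η = (ΔQ/Q̄) ÷ (ΔI/Ī) = (1.1/5.75) ÷ (3240/36520) = 2.156.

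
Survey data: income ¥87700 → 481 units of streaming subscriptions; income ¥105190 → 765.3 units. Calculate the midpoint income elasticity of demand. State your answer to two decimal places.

ΔQ = 765.3 − 481 = 284.3; midpoint Q̄ = (481 + 765.3)/2 = 623.15.
ΔI = 105190 − 87700 = 17490; midpoint Ī = (87700 + 105190)/2 = 96445.
η = (ΔQ/Q̄) ÷ (ΔI/Ī) = (284.3/623.15) ÷ (17490/96445) = 2.52.

2.52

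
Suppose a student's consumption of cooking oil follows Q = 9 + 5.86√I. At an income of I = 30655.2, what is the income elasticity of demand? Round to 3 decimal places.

0.496

At I = 30655.2: Q = 1035.006.
dQ/dI = 5.86/(2√I) = 0.0167346 at this income.
η = (dQ/dI)·(I/Q) = 0.0167346 × (30655.2/1035.006) = 0.496.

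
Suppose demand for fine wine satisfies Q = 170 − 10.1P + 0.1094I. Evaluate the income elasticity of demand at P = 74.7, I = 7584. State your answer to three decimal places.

3.383

At P = 74.7, I = 7584: Q = 245.220.
Holding P constant, ∂Q/∂I = 0.1094.
η_I = (∂Q/∂I)·(I/Q) = 0.1094 × (7584/245.220) = 3.383.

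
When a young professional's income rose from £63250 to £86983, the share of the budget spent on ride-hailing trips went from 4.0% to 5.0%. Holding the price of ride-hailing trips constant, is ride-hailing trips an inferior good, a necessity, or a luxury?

luxury

The budget share rises as income rises, so η > 1.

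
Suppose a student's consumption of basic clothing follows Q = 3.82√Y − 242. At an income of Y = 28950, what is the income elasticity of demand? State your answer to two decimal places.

At Y = 28950: Q = 407.962.
dQ/dY = 3.82/(2√Y) = 0.0112256 at this income.
η = (dQ/dY)·(Y/Q) = 0.0112256 × (28950/407.962) = 0.80.

0.80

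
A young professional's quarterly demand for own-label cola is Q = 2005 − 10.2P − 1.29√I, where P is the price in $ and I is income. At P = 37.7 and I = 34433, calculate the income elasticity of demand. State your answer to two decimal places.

-0.09

At P = 37.7, I = 34433: Q = 1381.086.
Holding P constant, ∂Q/∂I = -1.29/(2√I) = -0.00347594.
η_I = (∂Q/∂I)·(I/Q) = -0.00347594 × (34433/1381.086) = -0.09.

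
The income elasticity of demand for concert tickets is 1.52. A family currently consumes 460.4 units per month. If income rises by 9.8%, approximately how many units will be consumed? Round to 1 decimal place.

529.0

%ΔQ ≈ η × %ΔI = 1.52 × 9.8% = 14.896%.
New Q ≈ 460.4 × (1 + 0.14896) = 529.0.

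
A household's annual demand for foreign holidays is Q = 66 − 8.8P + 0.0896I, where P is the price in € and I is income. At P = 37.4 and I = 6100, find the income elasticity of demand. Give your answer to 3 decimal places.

1.928

At P = 37.4, I = 6100: Q = 283.440.
Holding P constant, ∂Q/∂I = 0.0896.
η_I = (∂Q/∂I)·(I/Q) = 0.0896 × (6100/283.440) = 1.928.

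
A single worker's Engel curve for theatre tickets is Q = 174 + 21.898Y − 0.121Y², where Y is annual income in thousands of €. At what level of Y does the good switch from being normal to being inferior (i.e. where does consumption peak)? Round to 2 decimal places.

dQ/dY = 21.898 − 0.242Y.
The good is inferior where dQ/dY < 0. Setting dQ/dY = 0 gives Y = 21.898 / 0.242 = 90.49.

90.49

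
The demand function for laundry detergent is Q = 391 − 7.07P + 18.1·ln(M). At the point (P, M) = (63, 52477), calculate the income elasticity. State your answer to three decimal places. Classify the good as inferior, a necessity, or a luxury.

At P = 63, M = 52477: Q = 142.303.
Holding P constant, ∂Q/∂M = 18.1/M = 0.000344913.
η_M = (∂Q/∂M)·(M/Q) = 0.000344913 × (52477/142.303) = 0.127.
Since 0 < η < 1, this is a necessity.

0.127 (necessity)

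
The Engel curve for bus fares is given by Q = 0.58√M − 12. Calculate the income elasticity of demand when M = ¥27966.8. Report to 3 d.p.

At M = 27966.8: Q = 84.995.
dQ/dM = 0.58/(2√M) = 0.00173411 at this income.
η = (dQ/dM)·(M/Q) = 0.00173411 × (27966.8/84.995) = 0.571.

0.571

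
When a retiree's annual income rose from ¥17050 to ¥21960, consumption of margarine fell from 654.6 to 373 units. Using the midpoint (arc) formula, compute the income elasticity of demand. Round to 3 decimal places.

ΔQ = 373 − 654.6 = -281.6; midpoint Q̄ = (654.6 + 373)/2 = 513.8.
ΔI = 21960 − 17050 = 4910; midpoint Ī = (17050 + 21960)/2 = 19505.
η = (ΔQ/Q̄) ÷ (ΔI/Ī) = (-281.6/513.8) ÷ (4910/19505) = -2.177.

-2.177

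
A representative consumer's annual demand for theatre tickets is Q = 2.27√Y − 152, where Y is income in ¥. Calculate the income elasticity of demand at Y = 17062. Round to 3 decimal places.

At Y = 17062: Q = 144.511.
dQ/dY = 2.27/(2√Y) = 0.00868922 at this income.
η = (dQ/dY)·(Y/Q) = 0.00868922 × (17062/144.511) = 1.026.

1.026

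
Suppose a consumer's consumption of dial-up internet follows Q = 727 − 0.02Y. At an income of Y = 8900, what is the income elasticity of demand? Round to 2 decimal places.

-0.32

At Y = 8900: Q = 549.000.
dQ/dY = −0.02.
η = (dQ/dY)·(Y/Q) = -0.02 × (8900/549.000) = -0.32.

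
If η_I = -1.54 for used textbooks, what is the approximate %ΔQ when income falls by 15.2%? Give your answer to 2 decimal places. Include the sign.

23.41%

%ΔQ ≈ η × %ΔI = -1.54 × (-15.2%) = 23.41%.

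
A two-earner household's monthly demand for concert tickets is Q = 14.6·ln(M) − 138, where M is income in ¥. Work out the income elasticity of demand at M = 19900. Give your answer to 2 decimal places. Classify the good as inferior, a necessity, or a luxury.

At M = 19900: Q = 6.518.
dQ/dM = 14.6/M = 0.000733668 at this income.
η = (dQ/dM)·(M/Q) = 0.000733668 × (19900/6.518) = 2.24.
Since η > 1, the good is a luxury.

2.24 (luxury)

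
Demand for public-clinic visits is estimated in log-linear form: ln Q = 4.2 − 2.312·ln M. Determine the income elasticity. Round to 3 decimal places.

-2.312

In a log-linear demand, the coefficient on ln M is the income elasticity.
So η = -2.312.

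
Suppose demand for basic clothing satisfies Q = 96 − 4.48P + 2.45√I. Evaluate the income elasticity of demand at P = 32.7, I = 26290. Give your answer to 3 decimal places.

0.573

At P = 32.7, I = 26290: Q = 346.752.
Holding P constant, ∂Q/∂I = 2.45/(2√I) = 0.00755511.
η_I = (∂Q/∂I)·(I/Q) = 0.00755511 × (26290/346.752) = 0.573.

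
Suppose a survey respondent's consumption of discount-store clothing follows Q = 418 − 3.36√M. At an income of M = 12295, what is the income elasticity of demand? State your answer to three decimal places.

-4.100

At M = 12295: Q = 45.434.
dQ/dM = -3.36/(2√M) = -0.0151511 at this income.
η = (dQ/dM)·(M/Q) = -0.0151511 × (12295/45.434) = -4.100.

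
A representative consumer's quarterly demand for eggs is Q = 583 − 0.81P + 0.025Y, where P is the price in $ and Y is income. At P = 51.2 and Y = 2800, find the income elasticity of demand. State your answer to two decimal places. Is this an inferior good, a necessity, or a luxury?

0.11 (necessity)

At P = 51.2, Y = 2800: Q = 611.528.
Holding P constant, ∂Q/∂Y = 0.025.
η_Y = (∂Q/∂Y)·(Y/Q) = 0.025 × (2800/611.528) = 0.11.
Since 0 < η < 1, this is a necessity.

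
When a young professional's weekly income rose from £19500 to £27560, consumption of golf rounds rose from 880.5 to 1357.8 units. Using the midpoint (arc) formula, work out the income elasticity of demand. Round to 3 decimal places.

1.245

ΔQ = 1357.8 − 880.5 = 477.3; midpoint Q̄ = (880.5 + 1357.8)/2 = 1119.15.
ΔI = 27560 − 19500 = 8060; midpoint Ī = (19500 + 27560)/2 = 23530.
η = (ΔQ/Q̄) ÷ (ΔI/Ī) = (477.3/1119.15) ÷ (8060/23530) = 1.245.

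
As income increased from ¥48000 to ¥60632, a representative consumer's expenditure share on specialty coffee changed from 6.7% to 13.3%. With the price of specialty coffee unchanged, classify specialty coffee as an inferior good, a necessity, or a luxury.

The budget share rises as income rises, so η > 1.

luxury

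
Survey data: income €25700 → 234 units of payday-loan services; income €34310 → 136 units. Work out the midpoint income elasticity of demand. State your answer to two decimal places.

-1.85

ΔQ = 136 − 234 = -98; midpoint Q̄ = (234 + 136)/2 = 185.
ΔI = 34310 − 25700 = 8610; midpoint Ī = (25700 + 34310)/2 = 30005.
η = (ΔQ/Q̄) ÷ (ΔI/Ī) = (-98/185) ÷ (8610/30005) = -1.85.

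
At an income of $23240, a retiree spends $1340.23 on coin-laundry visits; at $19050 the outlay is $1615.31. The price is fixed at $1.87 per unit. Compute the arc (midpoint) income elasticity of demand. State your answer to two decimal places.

With a constant price, Q₁ = 1340.23/1.87 = 716.701 and Q₂ = 1615.31/1.87 = 863.802 (equivalently, work directly with expenditure since P cancels).
Midpoint %ΔQ = (1615.31 − 1340.23)/1477.77 = 0.18615; midpoint %ΔI = (19050 − 23240)/21145 = -0.19816.
η = 0.18615 / -0.19816 = -0.94.

-0.94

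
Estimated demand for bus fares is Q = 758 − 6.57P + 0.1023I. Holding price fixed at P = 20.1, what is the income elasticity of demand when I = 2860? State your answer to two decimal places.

At P = 20.1, I = 2860: Q = 918.521.
Holding P constant, ∂Q/∂I = 0.1023.
η_I = (∂Q/∂I)·(I/Q) = 0.1023 × (2860/918.521) = 0.32.

0.32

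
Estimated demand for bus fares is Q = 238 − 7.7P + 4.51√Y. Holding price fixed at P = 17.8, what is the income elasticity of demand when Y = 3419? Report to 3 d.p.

At P = 17.8, Y = 3419: Q = 364.650.
Holding P constant, ∂Q/∂Y = 4.51/(2√Y) = 0.0385653.
η_Y = (∂Q/∂Y)·(Y/Q) = 0.0385653 × (3419/364.650) = 0.362.

0.362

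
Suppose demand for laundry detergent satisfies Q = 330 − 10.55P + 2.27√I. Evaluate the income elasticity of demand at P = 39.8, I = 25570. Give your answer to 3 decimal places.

0.665

At P = 39.8, I = 25570: Q = 273.097.
Holding P constant, ∂Q/∂I = 2.27/(2√I) = 0.00709791.
η_I = (∂Q/∂I)·(I/Q) = 0.00709791 × (25570/273.097) = 0.665.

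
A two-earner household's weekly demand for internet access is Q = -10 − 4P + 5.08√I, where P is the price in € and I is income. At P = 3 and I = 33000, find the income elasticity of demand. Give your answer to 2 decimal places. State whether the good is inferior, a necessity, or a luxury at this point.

0.51 (necessity)

At P = 3, I = 33000: Q = 900.828.
Holding P constant, ∂Q/∂I = 5.08/(2√I) = 0.0139822.
η_I = (∂Q/∂I)·(I/Q) = 0.0139822 × (33000/900.828) = 0.51.
Since 0 < η < 1, this is a necessity.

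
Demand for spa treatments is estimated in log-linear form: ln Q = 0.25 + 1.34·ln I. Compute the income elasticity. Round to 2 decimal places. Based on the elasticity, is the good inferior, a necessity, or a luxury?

1.34 (luxury)

In a log-linear demand, the coefficient on ln I is the income elasticity.
So η = 1.34.
η > 1 ⇒ luxury.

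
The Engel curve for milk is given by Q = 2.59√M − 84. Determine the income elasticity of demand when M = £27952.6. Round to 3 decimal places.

0.620

At M = 27952.6: Q = 349.023.
dQ/dM = 2.59/(2√M) = 0.00774566 at this income.
η = (dQ/dM)·(M/Q) = 0.00774566 × (27952.6/349.023) = 0.620.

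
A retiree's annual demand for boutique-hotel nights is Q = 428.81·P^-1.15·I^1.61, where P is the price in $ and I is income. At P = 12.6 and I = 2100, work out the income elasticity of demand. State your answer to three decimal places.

For a multiplicative demand Q = A·P^α·I^β, the income elasticity is β everywhere.
Here β = 1.61, so η = 1.610.

1.610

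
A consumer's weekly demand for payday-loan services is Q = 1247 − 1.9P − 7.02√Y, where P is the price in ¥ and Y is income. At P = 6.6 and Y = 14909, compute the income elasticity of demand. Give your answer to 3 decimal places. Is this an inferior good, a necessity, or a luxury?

-1.136 (inferior good)

At P = 6.6, Y = 14909: Q = 377.301.
Holding P constant, ∂Q/∂Y = -7.02/(2√Y) = -0.0287464.
η_Y = (∂Q/∂Y)·(Y/Q) = -0.0287464 × (14909/377.301) = -1.136.
Since η < 0, this is an inferior good.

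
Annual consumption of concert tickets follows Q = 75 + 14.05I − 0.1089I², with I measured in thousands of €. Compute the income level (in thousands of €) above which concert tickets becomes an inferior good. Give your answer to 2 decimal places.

dQ/dI = 14.05 − 0.2178I.
The good is inferior where dQ/dI < 0. Setting dQ/dI = 0 gives I = 14.05 / 0.2178 = 64.51.

64.51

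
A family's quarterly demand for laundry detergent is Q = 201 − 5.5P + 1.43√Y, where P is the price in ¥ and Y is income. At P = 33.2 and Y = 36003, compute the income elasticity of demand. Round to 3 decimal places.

At P = 33.2, Y = 36003: Q = 289.735.
Holding P constant, ∂Q/∂Y = 1.43/(2√Y) = 0.00376822.
η_Y = (∂Q/∂Y)·(Y/Q) = 0.00376822 × (36003/289.735) = 0.468.

0.468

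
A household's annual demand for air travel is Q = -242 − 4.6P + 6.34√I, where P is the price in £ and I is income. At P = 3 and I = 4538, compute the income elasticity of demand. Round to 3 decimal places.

At P = 3, I = 4538: Q = 171.292.
Holding P constant, ∂Q/∂I = 6.34/(2√I) = 0.0470573.
η_I = (∂Q/∂I)·(I/Q) = 0.0470573 × (4538/171.292) = 1.247.

1.247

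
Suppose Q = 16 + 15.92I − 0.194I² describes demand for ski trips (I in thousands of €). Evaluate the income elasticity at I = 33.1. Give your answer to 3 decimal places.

At I = 33.1: Q = 330.4037.
dQ/dI = 15.92 − 0.388I = 3.07720.
η = (dQ/dI)·(I/Q) = 3.07720 × (33.1/330.4037) = 0.308.

0.308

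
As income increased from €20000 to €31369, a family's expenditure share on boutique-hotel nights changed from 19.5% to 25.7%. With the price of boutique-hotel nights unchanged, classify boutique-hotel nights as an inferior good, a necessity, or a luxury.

luxury

The budget share rises as income rises, so η > 1.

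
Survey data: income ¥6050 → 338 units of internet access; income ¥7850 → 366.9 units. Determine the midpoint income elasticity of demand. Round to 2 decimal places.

0.32

ΔQ = 366.9 − 338 = 28.9; midpoint Q̄ = (338 + 366.9)/2 = 352.45.
ΔI = 7850 − 6050 = 1800; midpoint Ī = (6050 + 7850)/2 = 6950.
η = (ΔQ/Q̄) ÷ (ΔI/Ī) = (28.9/352.45) ÷ (1800/6950) = 0.32.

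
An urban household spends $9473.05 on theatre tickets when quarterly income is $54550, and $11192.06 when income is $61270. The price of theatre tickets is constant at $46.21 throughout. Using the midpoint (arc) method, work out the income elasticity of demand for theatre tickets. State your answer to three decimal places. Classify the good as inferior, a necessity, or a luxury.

With a constant price, Q₁ = 9473.05/46.21 = 205.000 and Q₂ = 11192.06/46.21 = 242.200 (equivalently, work directly with expenditure since P cancels).
Midpoint %ΔQ = (11192.06 − 9473.05)/10332.56 = 0.16637; midpoint %ΔI = (61270 − 54550)/57910 = 0.11604.
η = 0.16637 / 0.11604 = 1.434.
η > 1 ⇒ luxury.

1.434 (luxury)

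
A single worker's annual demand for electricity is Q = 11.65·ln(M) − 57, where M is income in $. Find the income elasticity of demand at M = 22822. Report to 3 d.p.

At M = 22822: Q = 59.913.
dQ/dM = 11.65/M = 0.000510472 at this income.
η = (dQ/dM)·(M/Q) = 0.000510472 × (22822/59.913) = 0.194.

0.194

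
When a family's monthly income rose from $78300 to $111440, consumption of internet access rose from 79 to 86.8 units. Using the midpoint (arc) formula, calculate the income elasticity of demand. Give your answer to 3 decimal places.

0.269

ΔQ = 86.8 − 79 = 7.8; midpoint Q̄ = (79 + 86.8)/2 = 82.9.
ΔI = 111440 − 78300 = 33140; midpoint Ī = (78300 + 111440)/2 = 94870.
η = (ΔQ/Q̄) ÷ (ΔI/Ī) = (7.8/82.9) ÷ (33140/94870) = 0.269.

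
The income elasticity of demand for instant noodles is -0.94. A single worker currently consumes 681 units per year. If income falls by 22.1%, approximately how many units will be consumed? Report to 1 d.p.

%ΔQ ≈ η × %ΔI = -0.94 × (-22.1%) = 20.774%.
New Q ≈ 681 × (1 + 0.20774) = 822.5.

822.5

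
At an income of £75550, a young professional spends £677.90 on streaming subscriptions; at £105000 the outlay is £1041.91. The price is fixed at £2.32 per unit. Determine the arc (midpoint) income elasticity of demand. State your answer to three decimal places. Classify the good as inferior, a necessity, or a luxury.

With a constant price, Q₁ = 677.90/2.32 = 292.198 and Q₂ = 1041.91/2.32 = 449.099 (equivalently, work directly with expenditure since P cancels).
Midpoint %ΔQ = (1041.91 − 677.90)/859.91 = 0.42331; midpoint %ΔI = (105000 − 75550)/90275 = 0.32623.
η = 0.42331 / 0.32623 = 1.298.
η > 1 ⇒ luxury.

1.298 (luxury)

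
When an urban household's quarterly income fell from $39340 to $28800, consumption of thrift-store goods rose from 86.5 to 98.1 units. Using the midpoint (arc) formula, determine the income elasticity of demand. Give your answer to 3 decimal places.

ΔQ = 98.1 − 86.5 = 11.6; midpoint Q̄ = (86.5 + 98.1)/2 = 92.3.
ΔI = 28800 − 39340 = -10540; midpoint Ī = (39340 + 28800)/2 = 34070.
η = (ΔQ/Q̄) ÷ (ΔI/Ī) = (11.6/92.3) ÷ (-10540/34070) = -0.406.

-0.406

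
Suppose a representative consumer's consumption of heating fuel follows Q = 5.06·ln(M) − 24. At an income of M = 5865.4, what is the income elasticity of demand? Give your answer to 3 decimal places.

At M = 5865.4: Q = 19.905.
dQ/dM = 5.06/M = 0.000862686 at this income.
η = (dQ/dM)·(M/Q) = 0.000862686 × (5865.4/19.905) = 0.254.

0.254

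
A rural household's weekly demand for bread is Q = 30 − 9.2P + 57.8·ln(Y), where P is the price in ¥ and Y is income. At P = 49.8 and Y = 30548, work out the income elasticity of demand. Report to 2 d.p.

At P = 49.8, Y = 30548: Q = 168.744.
Holding P constant, ∂Q/∂Y = 57.8/Y = 0.0018921.
η_Y = (∂Q/∂Y)·(Y/Q) = 0.0018921 × (30548/168.744) = 0.34.

0.34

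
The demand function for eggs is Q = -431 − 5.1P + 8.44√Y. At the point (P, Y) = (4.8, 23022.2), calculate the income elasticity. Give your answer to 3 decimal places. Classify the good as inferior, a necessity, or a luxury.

0.776 (necessity)

At P = 4.8, Y = 23022.2: Q = 825.127.
Holding P constant, ∂Q/∂Y = 8.44/(2√Y) = 0.0278124.
η_Y = (∂Q/∂Y)·(Y/Q) = 0.0278124 × (23022.2/825.127) = 0.776.
Since 0 < η < 1, this is a necessity.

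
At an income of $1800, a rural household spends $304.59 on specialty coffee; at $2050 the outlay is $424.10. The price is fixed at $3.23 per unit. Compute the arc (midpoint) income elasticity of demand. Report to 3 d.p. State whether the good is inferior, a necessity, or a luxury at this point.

2.526 (luxury)

With a constant price, Q₁ = 304.59/3.23 = 94.300 and Q₂ = 424.10/3.23 = 131.300 (equivalently, work directly with expenditure since P cancels).
Midpoint %ΔQ = (424.10 − 304.59)/364.35 = 0.32801; midpoint %ΔI = (2050 − 1800)/1925 = 0.12987.
η = 0.32801 / 0.12987 = 2.526.
η > 1 ⇒ luxury.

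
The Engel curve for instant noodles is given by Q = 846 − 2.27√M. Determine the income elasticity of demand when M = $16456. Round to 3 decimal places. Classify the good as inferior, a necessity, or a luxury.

-0.262 (inferior good)

At M = 16456: Q = 554.802.
dQ/dM = -2.27/(2√M) = -0.00884777 at this income.
η = (dQ/dM)·(M/Q) = -0.00884777 × (16456/554.802) = -0.262.
Since η < 0, the good is an inferior good.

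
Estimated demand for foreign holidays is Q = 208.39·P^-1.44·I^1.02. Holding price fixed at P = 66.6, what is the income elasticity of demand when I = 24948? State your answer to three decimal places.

For a multiplicative demand Q = A·P^α·I^β, the income elasticity is β everywhere.
Here β = 1.02, so η = 1.020.

1.020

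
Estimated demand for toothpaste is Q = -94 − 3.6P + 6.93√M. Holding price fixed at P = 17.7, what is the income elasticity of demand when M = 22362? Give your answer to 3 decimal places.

0.590

At P = 17.7, M = 22362: Q = 878.587.
Holding P constant, ∂Q/∂M = 6.93/(2√M) = 0.0231712.
η_M = (∂Q/∂M)·(M/Q) = 0.0231712 × (22362/878.587) = 0.590.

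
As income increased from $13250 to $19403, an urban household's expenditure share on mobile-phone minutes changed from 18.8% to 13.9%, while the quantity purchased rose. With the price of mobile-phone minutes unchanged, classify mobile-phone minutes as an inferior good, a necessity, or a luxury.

necessity

Quantity rises but the budget share falls as income rises, so 0 < η < 1.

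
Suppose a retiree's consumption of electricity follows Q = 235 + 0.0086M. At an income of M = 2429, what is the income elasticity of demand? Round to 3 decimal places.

At M = 2429: Q = 255.889.
dQ/dM = 0.0086.
η = (dQ/dM)·(M/Q) = 0.0086 × (2429/255.889) = 0.082.

0.082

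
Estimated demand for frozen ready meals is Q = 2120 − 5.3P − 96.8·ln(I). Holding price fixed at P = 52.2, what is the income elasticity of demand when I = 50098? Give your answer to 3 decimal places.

At P = 52.2, I = 50098: Q = 795.796.
Holding P constant, ∂Q/∂I = -96.8/I = -0.00193221.
η_I = (∂Q/∂I)·(I/Q) = -0.00193221 × (50098/795.796) = -0.122.

-0.122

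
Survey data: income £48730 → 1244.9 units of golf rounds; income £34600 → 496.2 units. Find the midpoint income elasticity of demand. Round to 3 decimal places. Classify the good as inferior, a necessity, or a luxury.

ΔQ = 496.2 − 1244.9 = -748.7; midpoint Q̄ = (1244.9 + 496.2)/2 = 870.55.
ΔI = 34600 − 48730 = -14130; midpoint Ī = (48730 + 34600)/2 = 41665.
η = (ΔQ/Q̄) ÷ (ΔI/Ī) = (-748.7/870.55) ÷ (-14130/41665) = 2.536.
η > 1 ⇒ luxury.

2.536 (luxury)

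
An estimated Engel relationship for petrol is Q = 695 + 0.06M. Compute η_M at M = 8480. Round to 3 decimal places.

At M = 8480: Q = 1203.800.
dQ/dM = 0.06.
η = (dQ/dM)·(M/Q) = 0.06 × (8480/1203.800) = 0.423.

0.423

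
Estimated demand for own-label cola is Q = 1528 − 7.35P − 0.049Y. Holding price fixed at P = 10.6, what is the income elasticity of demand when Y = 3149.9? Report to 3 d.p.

-0.119

At P = 10.6, Y = 3149.9: Q = 1295.745.
Holding P constant, ∂Q/∂Y = −0.049.
η_Y = (∂Q/∂Y)·(Y/Q) = -0.049 × (3149.9/1295.745) = -0.119.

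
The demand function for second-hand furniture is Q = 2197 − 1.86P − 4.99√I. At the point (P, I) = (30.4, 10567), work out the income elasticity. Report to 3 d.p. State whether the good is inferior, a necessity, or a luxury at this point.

-0.158 (inferior good)

At P = 30.4, I = 10567: Q = 1627.504.
Holding P constant, ∂Q/∂I = -4.99/(2√I) = -0.0242714.
η_I = (∂Q/∂I)·(I/Q) = -0.0242714 × (10567/1627.504) = -0.158.
Since η < 0, this is an inferior good.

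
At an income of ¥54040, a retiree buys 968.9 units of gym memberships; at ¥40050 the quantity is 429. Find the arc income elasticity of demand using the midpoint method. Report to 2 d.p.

ΔQ = 429 − 968.9 = -539.9; midpoint Q̄ = (968.9 + 429)/2 = 698.95.
ΔI = 40050 − 54040 = -13990; midpoint Ī = (54040 + 40050)/2 = 47045.
η = (ΔQ/Q̄) ÷ (ΔI/Ī) = (-539.9/698.95) ÷ (-13990/47045) = 2.60.

2.60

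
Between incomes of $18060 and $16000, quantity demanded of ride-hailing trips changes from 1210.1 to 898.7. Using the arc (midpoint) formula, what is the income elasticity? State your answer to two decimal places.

ΔQ = 898.7 − 1210.1 = -311.4; midpoint Q̄ = (1210.1 + 898.7)/2 = 1054.4.
ΔI = 16000 − 18060 = -2060; midpoint Ī = (18060 + 16000)/2 = 17030.
η = (ΔQ/Q̄) ÷ (ΔI/Ī) = (-311.4/1054.4) ÷ (-2060/17030) = 2.44.

2.44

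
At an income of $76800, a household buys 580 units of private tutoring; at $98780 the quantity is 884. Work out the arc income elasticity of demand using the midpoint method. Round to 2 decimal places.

ΔQ = 884 − 580 = 304; midpoint Q̄ = (580 + 884)/2 = 732.
ΔI = 98780 − 76800 = 21980; midpoint Ī = (76800 + 98780)/2 = 87790.
η = (ΔQ/Q̄) ÷ (ΔI/Ī) = (304/732) ÷ (21980/87790) = 1.66.

1.66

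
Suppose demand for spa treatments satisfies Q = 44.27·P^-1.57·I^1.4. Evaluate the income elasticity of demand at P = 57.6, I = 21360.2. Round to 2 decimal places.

For a multiplicative demand Q = A·P^α·I^β, the income elasticity is β everywhere.
Here β = 1.4, so η = 1.40.

1.40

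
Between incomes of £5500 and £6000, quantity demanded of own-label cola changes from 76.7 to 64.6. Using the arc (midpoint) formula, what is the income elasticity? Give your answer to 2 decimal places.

-1.97

ΔQ = 64.6 − 76.7 = -12.1; midpoint Q̄ = (76.7 + 64.6)/2 = 70.65.
ΔI = 6000 − 5500 = 500; midpoint Ī = (5500 + 6000)/2 = 5750.
η = (ΔQ/Q̄) ÷ (ΔI/Ī) = (-12.1/70.65) ÷ (500/5750) = -1.97.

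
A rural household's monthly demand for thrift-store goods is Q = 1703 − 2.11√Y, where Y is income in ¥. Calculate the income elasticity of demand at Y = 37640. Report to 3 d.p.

-0.158

At Y = 37640: Q = 1293.638.
dQ/dY = -2.11/(2√Y) = -0.00543786 at this income.
η = (dQ/dY)·(Y/Q) = -0.00543786 × (37640/1293.638) = -0.158.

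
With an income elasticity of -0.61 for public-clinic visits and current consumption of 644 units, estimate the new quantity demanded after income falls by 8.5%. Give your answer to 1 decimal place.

%ΔQ ≈ η × %ΔI = -0.61 × (-8.5%) = 5.185%.
New Q ≈ 644 × (1 + 0.05185) = 677.4.

677.4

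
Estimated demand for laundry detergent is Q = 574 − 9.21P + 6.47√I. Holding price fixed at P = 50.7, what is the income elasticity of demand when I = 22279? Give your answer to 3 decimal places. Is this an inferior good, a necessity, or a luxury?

0.450 (necessity)

At P = 50.7, I = 22279: Q = 1072.775.
Holding P constant, ∂Q/∂I = 6.47/(2√I) = 0.0216734.
η_I = (∂Q/∂I)·(I/Q) = 0.0216734 × (22279/1072.775) = 0.450.
Since 0 < η < 1, this is a necessity.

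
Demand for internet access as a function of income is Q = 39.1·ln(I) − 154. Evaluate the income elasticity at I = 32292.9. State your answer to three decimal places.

0.155

At I = 32292.9: Q = 251.960.
dQ/dI = 39.1/I = 0.00121079 at this income.
η = (dQ/dI)·(I/Q) = 0.00121079 × (32292.9/251.960) = 0.155.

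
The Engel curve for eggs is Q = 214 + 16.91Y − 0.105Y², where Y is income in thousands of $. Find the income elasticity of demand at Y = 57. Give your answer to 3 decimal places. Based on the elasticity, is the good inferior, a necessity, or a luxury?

0.337 (necessity)

At Y = 57: Q = 836.7250.
dQ/dY = 16.91 − 0.21Y = 4.94000.
η = (dQ/dY)·(Y/Q) = 4.94000 × (57/836.7250) = 0.337.
0 < η < 1 ⇒ necessity.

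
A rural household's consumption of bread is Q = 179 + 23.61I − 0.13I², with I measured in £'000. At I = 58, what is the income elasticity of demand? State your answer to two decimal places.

At I = 58: Q = 1111.0600.
dQ/dI = 23.61 − 0.26I = 8.53000.
η = (dQ/dI)·(I/Q) = 8.53000 × (58/1111.0600) = 0.45.

0.45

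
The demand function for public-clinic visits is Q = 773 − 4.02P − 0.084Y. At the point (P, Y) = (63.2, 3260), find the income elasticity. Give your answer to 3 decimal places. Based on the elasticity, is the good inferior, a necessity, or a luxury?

At P = 63.2, Y = 3260: Q = 245.096.
Holding P constant, ∂Q/∂Y = −0.084.
η_Y = (∂Q/∂Y)·(Y/Q) = -0.084 × (3260/245.096) = -1.117.
Since η < 0, this is an inferior good.

-1.117 (inferior good)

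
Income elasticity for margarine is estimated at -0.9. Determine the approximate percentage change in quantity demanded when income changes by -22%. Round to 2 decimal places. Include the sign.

%ΔQ ≈ η × %ΔI = -0.9 × (-22%) = 19.80%.

19.80%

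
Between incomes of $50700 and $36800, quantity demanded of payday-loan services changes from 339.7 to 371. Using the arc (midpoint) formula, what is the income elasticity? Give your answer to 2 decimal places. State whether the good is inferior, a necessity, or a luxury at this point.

-0.28 (inferior good)

ΔQ = 371 − 339.7 = 31.3; midpoint Q̄ = (339.7 + 371)/2 = 355.35.
ΔI = 36800 − 50700 = -13900; midpoint Ī = (50700 + 36800)/2 = 43750.
η = (ΔQ/Q̄) ÷ (ΔI/Ī) = (31.3/355.35) ÷ (-13900/43750) = -0.28.
η < 0 ⇒ inferior good.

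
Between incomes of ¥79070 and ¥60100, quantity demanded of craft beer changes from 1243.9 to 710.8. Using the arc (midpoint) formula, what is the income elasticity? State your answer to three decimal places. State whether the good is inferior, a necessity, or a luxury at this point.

ΔQ = 710.8 − 1243.9 = -533.1; midpoint Q̄ = (1243.9 + 710.8)/2 = 977.35.
ΔI = 60100 − 79070 = -18970; midpoint Ī = (79070 + 60100)/2 = 69585.
η = (ΔQ/Q̄) ÷ (ΔI/Ī) = (-533.1/977.35) ÷ (-18970/69585) = 2.001.
η > 1 ⇒ luxury.

2.001 (luxury)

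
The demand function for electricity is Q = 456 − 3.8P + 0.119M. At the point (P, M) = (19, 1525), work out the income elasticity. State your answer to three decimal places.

At P = 19, M = 1525: Q = 565.275.
Holding P constant, ∂Q/∂M = 0.119.
η_M = (∂Q/∂M)·(M/Q) = 0.119 × (1525/565.275) = 0.321.

0.321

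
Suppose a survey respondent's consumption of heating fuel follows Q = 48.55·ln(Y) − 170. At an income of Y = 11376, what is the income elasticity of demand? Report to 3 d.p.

At Y = 11376: Q = 283.421.
dQ/dY = 48.55/Y = 0.00426776 at this income.
η = (dQ/dY)·(Y/Q) = 0.00426776 × (11376/283.421) = 0.171.

0.171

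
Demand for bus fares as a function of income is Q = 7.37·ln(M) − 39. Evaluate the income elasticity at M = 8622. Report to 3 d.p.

0.265

At M = 8622: Q = 27.787.
dQ/dM = 7.37/M = 0.00085479 at this income.
η = (dQ/dM)·(M/Q) = 0.00085479 × (8622/27.787) = 0.265.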